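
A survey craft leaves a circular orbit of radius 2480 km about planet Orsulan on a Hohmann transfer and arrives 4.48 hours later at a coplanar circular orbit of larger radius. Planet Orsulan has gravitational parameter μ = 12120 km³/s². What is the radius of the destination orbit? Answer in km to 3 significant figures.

r₂ = 11200 km

Transfer time t = 4.48 hours = 16128 s, and t = π√(a_t³/μ).
So a_t = (μ t²/π²)^(1/3) = (12120 × (16128)² / π²)^(1/3) = 6835.8 km.
Since a_t = (r₁ + r₂)/2, r₂ = 2a_t − r₁ = 2×6835.8 − 2480 = 11191.6 km.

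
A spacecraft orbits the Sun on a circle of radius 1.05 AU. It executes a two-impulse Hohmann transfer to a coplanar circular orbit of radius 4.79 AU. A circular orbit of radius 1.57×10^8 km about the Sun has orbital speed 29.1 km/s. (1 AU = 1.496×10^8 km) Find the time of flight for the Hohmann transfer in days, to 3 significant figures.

From the circular-orbit relation v² = μ/r at r = 1.57×10^8 km: μ = v²r = (29.1)² × 1.57×10^8 = 1.32949×10^11 km³/s².
In km: r₁ = 1.05 × 1.496×10^8 = 1.5708×10^8 km; r₂ = 4.79 × 1.496×10^8 = 7.16584×10^8 km.
Transfer-ellipse semi-major axis a_t = (r₁ + r₂)/2 = (1.5708×10^8 + 7.16584×10^8)/2 = 4.36832×10^8 km.
Transfer time t = π√(a_t³/μ) = π√((4.36832×10^8)³ / 1.32949×10^11) = 7.866×10^7 s.
Converting: 7.866×10^7 s ÷ 86400 s/day = 910 days.

t = 910 days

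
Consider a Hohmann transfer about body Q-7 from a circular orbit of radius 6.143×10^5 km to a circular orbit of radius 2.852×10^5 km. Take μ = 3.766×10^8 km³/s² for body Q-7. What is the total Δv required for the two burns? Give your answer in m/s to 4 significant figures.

Semi-major axis of the transfer orbit: a_t = (6.143×10^5 + 2.852×10^5)/2 = 4.4975×10^5 km.
At r₁ the circular-orbit speed is v₁ = √(μ/r₁) = 24.760 km/s.
On the transfer ellipse at r₁, v² = μ(2/r − 1/a) gives v_a = √[μ(2/r₁ − 1/a_t)] = 19.717 km/s.
First burn Δv₁ = |v_a − v₁| = 5.043 km/s.
At r₂, v₂ = √(μ/r₂) = 36.34 km/s.
Transfer-orbit speed at r₂: v_p = √[μ(2/r₂ − 1/a_t)] = 42.47 km/s.
Second burn Δv₂ = |v₂ − v_p| = 6.130 km/s.
Δv = Δv₁ + Δv₂ = 5.043 + 6.130 = 11.17 km/s.

Δv = 11170 m/s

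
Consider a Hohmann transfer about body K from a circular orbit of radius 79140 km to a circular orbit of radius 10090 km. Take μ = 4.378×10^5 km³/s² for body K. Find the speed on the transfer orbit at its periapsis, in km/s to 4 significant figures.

v = 8.773 km/s

The Hohmann ellipse has a_t = (r₁ + r₂)/2 = 44615 km.
The periapsis of the transfer ellipse is at r = 10090 km.
Vis-viva: v = √[μ(2/r − 1/a_t)] = √[4.378×10^5 × (2/10090 − 1/44615)] = 8.773 km/s.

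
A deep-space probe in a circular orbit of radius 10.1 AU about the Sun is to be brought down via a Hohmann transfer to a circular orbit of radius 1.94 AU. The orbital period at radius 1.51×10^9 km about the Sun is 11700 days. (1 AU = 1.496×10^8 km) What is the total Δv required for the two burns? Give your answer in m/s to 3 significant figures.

From Kepler's third law T² = 4π²r³/μ at r = 1.51×10^9 km, T = 11700 days = 11700 × 86400 s = 1.01088×10^9 s: μ = 4π²r³/T² = 1.33012×10^11 km³/s².
In km: r₁ = 10.1 × 1.496×10^8 = 1.51096×10^9 km; r₂ = 1.94 × 1.496×10^8 = 2.90224×10^8 km.
Semi-major axis of the transfer orbit: a_t = (1.51096×10^9 + 2.90224×10^8)/2 = 9.00592×10^8 km.
Circular speed at r₁: v₁ = √(μ/r₁) = √(1.33012×10^11/1.51096×10^9) = 9.3825 km/s.
Transfer-orbit speed at r₁ (v² = μ(2/r − 1/a)): v_a = √[μ(2/r₁ − 1/a_t)] = 5.3263 km/s.
First burn Δv₁ = |v_a − v₁| = 4.056 km/s.
At r₂, v₂ = √(μ/r₂) = 21.408 km/s.
Transfer-orbit speed at r₂: v_p = √[μ(2/r₂ − 1/a_t)] = 27.729 km/s.
Second burn Δv₂ = |v₂ − v_p| = 6.321 km/s.
Total Δv = Δv₁ + Δv₂ = 10.38 km/s.

Δv = 10400 m/s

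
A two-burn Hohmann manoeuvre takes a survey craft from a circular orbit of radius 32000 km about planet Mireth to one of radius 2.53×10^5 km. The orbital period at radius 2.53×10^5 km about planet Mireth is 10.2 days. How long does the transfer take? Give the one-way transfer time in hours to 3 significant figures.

t = 51.7 hours

From Kepler's third law T² = 4π²r³/μ at r = 2.53×10^5 km, T = 10.2 days = 10.2 × 86400 s = 8.8128×10^5 s: μ = 4π²r³/T² = 8.23177×10^5 km³/s².
Semi-major axis of the transfer orbit: a_t = (32000 + 2.530×10^5)/2 = 1.425×10^5 km.
Transfer time t = π√(a_t³/μ) = π√((1.425×10^5)³ / 8.23177×10^5) = 1.8626×10^5 s.
Converting: 1.8626×10^5 s ÷ 3600 s/hour = 51.7 hours.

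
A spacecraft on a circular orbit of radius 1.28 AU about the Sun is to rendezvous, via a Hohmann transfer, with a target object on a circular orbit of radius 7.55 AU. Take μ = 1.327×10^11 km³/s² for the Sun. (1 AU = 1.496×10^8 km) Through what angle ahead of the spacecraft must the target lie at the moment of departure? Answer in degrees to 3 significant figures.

φ = 99.5°

In km: r₁ = 1.28 × 1.496×10^8 = 1.91488×10^8 km; r₂ = 7.55 × 1.496×10^8 = 1.12948×10^9 km.
Transfer-ellipse semi-major axis a_t = (r₁ + r₂)/2 = (1.91488×10^8 + 1.12948×10^9)/2 = 6.60484×10^8 km.
Transfer time t = π√(a_t³/μ) = 1.4639×10^8 s.
The target's mean motion on its circular orbit is ω₂ = √(μ/r₂³) = 9.5966×10^-9 rad/s.
Angle swept by the target during transfer: ω₂·t = 1.4048 rad = 80.49°.
The spacecraft traverses 180° on the transfer ellipse, so the target must lead by 180° − 80.49° = 99.5°.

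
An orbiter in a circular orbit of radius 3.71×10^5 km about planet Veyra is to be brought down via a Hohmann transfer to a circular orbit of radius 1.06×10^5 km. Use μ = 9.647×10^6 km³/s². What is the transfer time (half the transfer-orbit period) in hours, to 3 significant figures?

The Hohmann ellipse has a_t = (r₁ + r₂)/2 = 2.385×10^5 km.
Half the transfer-orbit period gives t = π√(a_t³/μ) = 1.178×10^5 s.
Converting: 1.178×10^5 s ÷ 3600 s/hour = 32.7 hours.

t = 32.7 hours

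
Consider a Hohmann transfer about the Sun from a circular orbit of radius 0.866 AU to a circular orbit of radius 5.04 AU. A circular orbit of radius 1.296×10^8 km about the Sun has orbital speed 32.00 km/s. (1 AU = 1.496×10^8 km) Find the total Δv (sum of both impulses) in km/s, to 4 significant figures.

Δv = 15.89 km/s

From the circular-orbit relation v² = μ/r at r = 1.296×10^8 km: μ = v²r = (32.00)² × 1.296×10^8 = 1.32710×10^11 km³/s².
In km: r₁ = 0.866 × 1.496×10^8 = 1.295536×10^8 km; r₂ = 5.04 × 1.496×10^8 = 7.53984×10^8 km.
Transfer-ellipse semi-major axis a_t = (r₁ + r₂)/2 = (1.295536×10^8 + 7.53984×10^8)/2 = 4.417688×10^8 km.
Circular speed at r₁: v₁ = √(μ/r₁) = √(1.32710×10^11/1.295536×10^8) = 32.006 km/s.
Transfer-orbit speed at r₁ (v² = μ(2/r − 1/a)): v_p = √[μ(2/r₁ − 1/a_t)] = 41.813 km/s.
First burn Δv₁ = |v_p − v₁| = 9.807 km/s.
Circular speed at r₂: v₂ = √(μ/r₂) = 13.2670 km/s.
Transfer-orbit speed at r₂: v_a = √[μ(2/r₂ − 1/a_t)] = 7.18453 km/s.
Second burn Δv₂ = |v₂ − v_a| = 6.082 km/s.
Total Δv = Δv₁ + Δv₂ = 15.89 km/s.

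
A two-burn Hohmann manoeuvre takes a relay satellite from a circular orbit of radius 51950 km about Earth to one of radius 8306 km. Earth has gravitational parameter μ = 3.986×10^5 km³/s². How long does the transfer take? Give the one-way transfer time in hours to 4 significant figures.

t = 7.228 hours

The Hohmann ellipse has a_t = (r₁ + r₂)/2 = 30128 km.
Half the transfer-orbit period gives t = π√(a_t³/μ) = 26020 s.
Converting: 26020 s ÷ 3600 s/hour = 7.228 hours.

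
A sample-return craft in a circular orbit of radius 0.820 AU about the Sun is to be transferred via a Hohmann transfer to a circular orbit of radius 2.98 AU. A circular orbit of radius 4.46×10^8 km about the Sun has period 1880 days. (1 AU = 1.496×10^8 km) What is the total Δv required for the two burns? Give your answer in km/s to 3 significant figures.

Δv = 14.2 km/s

From Kepler's third law T² = 4π²r³/μ at r = 4.46×10^8 km, T = 1880 days = 1880 × 86400 s = 1.62432×10^8 s: μ = 4π²r³/T² = 1.32746×10^11 km³/s².
In km: r₁ = 0.820 × 1.496×10^8 = 1.22672×10^8 km; r₂ = 2.98 × 1.496×10^8 = 4.45808×10^8 km.
The Hohmann ellipse has a_t = (r₁ + r₂)/2 = 2.8424×10^8 km.
At r₁ the circular-orbit speed is v₁ = √(μ/r₁) = 32.8956 km/s.
Transfer-orbit speed at r₁ (v² = μ(2/r − 1/a)): v_p = √[μ(2/r₁ − 1/a_t)] = 41.1973 km/s.
First burn Δv₁ = |v_p − v₁| = 8.302 km/s.
Circular speed at r₂: v₂ = √(μ/r₂) = 17.26 km/s.
Transfer-orbit speed at r₂: v_a = √[μ(2/r₂ − 1/a_t)] = 11.34 km/s.
Second burn Δv₂ = |v₂ − v_a| = 5.920 km/s.
Δv = Δv₁ + Δv₂ = 8.302 + 5.920 = 14.22 km/s.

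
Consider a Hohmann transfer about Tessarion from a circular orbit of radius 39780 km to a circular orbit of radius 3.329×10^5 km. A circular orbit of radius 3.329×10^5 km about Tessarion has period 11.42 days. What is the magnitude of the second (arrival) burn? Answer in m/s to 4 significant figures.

Δv₂ = 1140 m/s

From Kepler's third law T² = 4π²r³/μ at r = 3.329×10^5 km, T = 11.42 days = 11.42 × 86400 s = 9.86688×10^5 s: μ = 4π²r³/T² = 1.49603×10^6 km³/s².
Semi-major axis of the transfer orbit: a_t = (39780 + 3.329×10^5)/2 = 1.8634×10^5 km.
Circular speed at r = 3.329×10^5 km: v_c = √(μ/r) = 2.1199 km/s.
Vis-viva on the transfer ellipse at r = 3.329×10^5 km gives v_t = √[μ(2/r − 1/a_t)] = 0.97947 km/s.
Δv₂ = |v_t − v_c| = |0.97947 − 2.1199| = 1.140 km/s.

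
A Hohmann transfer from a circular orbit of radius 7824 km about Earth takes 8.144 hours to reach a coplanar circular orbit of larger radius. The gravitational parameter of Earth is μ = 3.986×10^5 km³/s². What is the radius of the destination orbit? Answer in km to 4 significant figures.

r₂ = 57420 km

Transfer time t = 8.144 hours = 29318.4 s, and t = π√(a_t³/μ).
So a_t = (μ t²/π²)^(1/3) = (3.986×10^5 × (29318.4)² / π²)^(1/3) = 32622 km.
Since a_t = (r₁ + r₂)/2, r₂ = 2a_t − r₁ = 2×32622 − 7824 = 57420 km.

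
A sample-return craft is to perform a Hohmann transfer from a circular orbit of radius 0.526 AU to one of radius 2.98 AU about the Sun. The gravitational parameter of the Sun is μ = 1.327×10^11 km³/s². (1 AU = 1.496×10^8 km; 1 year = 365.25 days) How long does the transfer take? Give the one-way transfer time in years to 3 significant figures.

In km: r₁ = 0.526 × 1.496×10^8 = 7.86896×10^7 km; r₂ = 2.98 × 1.496×10^8 = 4.45808×10^8 km.
Transfer-ellipse semi-major axis a_t = (r₁ + r₂)/2 = (7.86896×10^7 + 4.45808×10^8)/2 = 2.622488×10^8 km.
By Kepler's third law the transfer-orbit period is T = 2π√(a_t³/μ), so t = T/2 = 3.663×10^7 s.
Converting: 3.663×10^7 s ÷ 3.15576×10^7 s/year (365.25 × 86400) = 1.16 years.

t = 1.16 years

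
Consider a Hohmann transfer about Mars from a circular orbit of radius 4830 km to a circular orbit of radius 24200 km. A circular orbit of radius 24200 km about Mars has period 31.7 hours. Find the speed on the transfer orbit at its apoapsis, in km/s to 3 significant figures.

v = 0.769 km/s

From Kepler's third law T² = 4π²r³/μ at r = 24200 km, T = 31.7 hours = 31.7 × 3600 s = 1.1412×10^5 s: μ = 4π²r³/T² = 42961.8 km³/s².
Semi-major axis of the transfer orbit: a_t = (4830 + 24200)/2 = 14515 km.
The apoapsis of the transfer ellipse is at r = 24200 km.
From the vis-viva equation, v = √[μ(2/r − 1/a_t)] = 0.7686 km/s.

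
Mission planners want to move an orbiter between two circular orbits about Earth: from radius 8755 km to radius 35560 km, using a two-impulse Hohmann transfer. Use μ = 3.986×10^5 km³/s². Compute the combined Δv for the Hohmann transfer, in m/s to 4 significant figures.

Transfer-ellipse semi-major axis a_t = (r₁ + r₂)/2 = (8755 + 35560)/2 = 22157.5 km.
At r₁ the circular-orbit speed is v₁ = √(μ/r₁) = 6.74746 km/s.
On the transfer ellipse at r₁, vis-viva gives v_p = √[μ(2/r₁ − 1/a_t)] = 8.54793 km/s.
First burn Δv₁ = |v_p − v₁| = 1.8005 km/s.
Circular speed at r₂: v₂ = √(μ/r₂) = 3.3480 km/s.
Transfer-orbit speed at r₂: v_a = √[μ(2/r₂ − 1/a_t)] = 2.1045 km/s.
Second burn Δv₂ = |v₂ − v_a| = 1.2435 km/s.
Δv = Δv₁ + Δv₂ = 1.8005 + 1.2435 = 3.044 km/s.

Δv = 3044 m/s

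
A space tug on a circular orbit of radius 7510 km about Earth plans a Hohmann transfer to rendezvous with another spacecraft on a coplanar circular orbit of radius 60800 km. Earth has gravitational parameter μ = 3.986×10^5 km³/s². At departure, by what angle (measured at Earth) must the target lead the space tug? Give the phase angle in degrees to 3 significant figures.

Transfer-ellipse semi-major axis a_t = (r₁ + r₂)/2 = (7510 + 60800)/2 = 34155 km.
The half-period of the transfer ellipse is t = π√(a_t³/μ) = 31410 s.
Target angular speed ω₂ = √(μ/r₂³) = 4.211×10^-5 rad/s.
Angle swept by the target during transfer: ω₂·t = 1.3227 rad = 75.79°.
Arrival is 180° from departure on the ellipse, so φ = 180° − 75.79° = 104°.

φ = 104°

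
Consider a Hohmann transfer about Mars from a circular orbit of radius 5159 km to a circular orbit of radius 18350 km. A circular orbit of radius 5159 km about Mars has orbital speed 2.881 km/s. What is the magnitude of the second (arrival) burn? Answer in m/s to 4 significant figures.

From the circular-orbit relation v² = μ/r at r = 5159 km: μ = v²r = (2.881)² × 5159 = 42820.5 km³/s².
Transfer-ellipse semi-major axis a_t = (r₁ + r₂)/2 = (5159 + 18350)/2 = 11754.5 km.
Circular speed at r = 18350 km: v_c = √(μ/r) = 1.5276 km/s.
Vis-viva on the transfer ellipse at r = 18350 km gives v_t = √[μ(2/r − 1/a_t)] = 1.0120 km/s.
Δv₂ = |v_t − v_c| = |1.0120 − 1.5276| = 0.5156 km/s.

Δv₂ = 515.6 m/s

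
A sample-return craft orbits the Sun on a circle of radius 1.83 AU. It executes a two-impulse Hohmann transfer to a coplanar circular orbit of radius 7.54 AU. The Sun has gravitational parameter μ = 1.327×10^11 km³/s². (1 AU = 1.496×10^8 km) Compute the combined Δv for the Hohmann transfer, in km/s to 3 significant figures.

Δv = 9.98 km/s

In km: r₁ = 1.83 × 1.496×10^8 = 2.73768×10^8 km; r₂ = 7.54 × 1.496×10^8 = 1.127984×10^9 km.
Transfer-ellipse semi-major axis a_t = (r₁ + r₂)/2 = (2.73768×10^8 + 1.127984×10^9)/2 = 7.00876×10^8 km.
At r₁ the circular-orbit speed is v₁ = √(μ/r₁) = 22.016 km/s.
On the transfer ellipse at r₁, v² = μ(2/r − 1/a) gives v_p = √[μ(2/r₁ − 1/a_t)] = 27.930 km/s.
First burn Δv₁ = |v_p − v₁| = 5.914 km/s.
At r₂, v₂ = √(μ/r₂) = 10.8464 km/s.
Transfer-orbit speed at r₂: v_a = √[μ(2/r₂ − 1/a_t)] = 6.77883 km/s.
Second burn Δv₂ = |v₂ − v_a| = 4.068 km/s.
Δv = Δv₁ + Δv₂ = 5.914 + 4.068 = 9.982 km/s.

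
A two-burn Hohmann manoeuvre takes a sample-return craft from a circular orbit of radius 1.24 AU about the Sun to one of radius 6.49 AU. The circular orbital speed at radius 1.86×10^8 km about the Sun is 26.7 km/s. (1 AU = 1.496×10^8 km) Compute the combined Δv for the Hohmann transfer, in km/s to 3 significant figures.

Δv = 13.0 km/s

From the circular-orbit relation v² = μ/r at r = 1.86×10^8 km: μ = v²r = (26.7)² × 1.86×10^8 = 1.32598×10^11 km³/s².
In km: r₁ = 1.24 × 1.496×10^8 = 1.85504×10^8 km; r₂ = 6.49 × 1.496×10^8 = 9.70904×10^8 km.
Semi-major axis of the transfer orbit: a_t = (1.85504×10^8 + 9.70904×10^8)/2 = 5.78204×10^8 km.
Circular speed at r₁: v₁ = √(μ/r₁) = √(1.32598×10^11/1.85504×10^8) = 26.736 km/s.
Transfer-orbit speed at r₁ (v² = μ(2/r − 1/a)): v_p = √[μ(2/r₁ − 1/a_t)] = 34.645 km/s.
First burn Δv₁ = |v_p − v₁| = 7.909 km/s.
At r₂, v₂ = √(μ/r₂) = 11.686 km/s.
Transfer-orbit speed at r₂: v_a = √[μ(2/r₂ − 1/a_t)] = 6.6194 km/s.
Second burn Δv₂ = |v₂ − v_a| = 5.067 km/s.
Total Δv = Δv₁ + Δv₂ = 12.98 km/s.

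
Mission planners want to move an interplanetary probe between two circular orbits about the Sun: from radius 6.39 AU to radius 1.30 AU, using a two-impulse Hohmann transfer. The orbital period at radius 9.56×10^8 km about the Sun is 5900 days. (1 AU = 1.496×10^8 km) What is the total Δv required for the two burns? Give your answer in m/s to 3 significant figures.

Δv = 12500 m/s

From Kepler's third law T² = 4π²r³/μ at r = 9.56×10^8 km, T = 5900 days = 5900 × 86400 s = 5.0976×10^8 s: μ = 4π²r³/T² = 1.32740×10^11 km³/s².
In km: r₁ = 6.39 × 1.496×10^8 = 9.55944×10^8 km; r₂ = 1.30 × 1.496×10^8 = 1.9448×10^8 km.
The Hohmann ellipse has a_t = (r₁ + r₂)/2 = 5.75212×10^8 km.
Circular speed at r₁: v₁ = √(μ/r₁) = √(1.32740×10^11/9.55944×10^8) = 11.784 km/s.
On the transfer ellipse at r₁, vis-viva gives v_a = √[μ(2/r₁ − 1/a_t)] = 6.8519 km/s.
First burn Δv₁ = |v_a − v₁| = 4.932 km/s.
At r₂, v₂ = √(μ/r₂) = 26.1254 km/s.
Transfer-orbit speed at r₂: v_p = √[μ(2/r₂ − 1/a_t)] = 33.6795 km/s.
Second burn Δv₂ = |v₂ − v_p| = 7.554 km/s.
Δv = Δv₁ + Δv₂ = 4.932 + 7.554 = 12.49 km/s.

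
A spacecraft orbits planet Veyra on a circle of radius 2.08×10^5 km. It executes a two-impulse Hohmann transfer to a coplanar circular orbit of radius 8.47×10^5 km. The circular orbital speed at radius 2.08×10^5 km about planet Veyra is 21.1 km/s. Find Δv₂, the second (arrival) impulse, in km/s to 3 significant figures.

Δv₂ = 3.89 km/s

From the circular-orbit relation v² = μ/r at r = 2.08×10^5 km: μ = v²r = (21.1)² × 2.08×10^5 = 9.26037×10^7 km³/s².
Transfer-ellipse semi-major axis a_t = (r₁ + r₂)/2 = (2.080×10^5 + 8.470×10^5)/2 = 5.275×10^5 km.
On the circular orbit at r = 8.470×10^5 km, v_c = √(μ/r) = 10.456 km/s.
Transfer-orbit speed at the same r (vis-viva, a = a_t): v_t = √[μ(2/r − 1/a_t)] = 6.5659 km/s.
Δv₂ = |v_t − v_c| = |6.5659 − 10.456| = 3.890 km/s.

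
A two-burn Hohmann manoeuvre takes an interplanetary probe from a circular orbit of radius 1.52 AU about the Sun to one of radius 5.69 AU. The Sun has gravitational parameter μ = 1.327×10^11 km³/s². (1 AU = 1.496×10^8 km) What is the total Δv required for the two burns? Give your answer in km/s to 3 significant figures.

In km: r₁ = 1.52 × 1.496×10^8 = 2.27392×10^8 km; r₂ = 5.69 × 1.496×10^8 = 8.51224×10^8 km.
The Hohmann ellipse has a_t = (r₁ + r₂)/2 = 5.39308×10^8 km.
Circular speed at r₁: v₁ = √(μ/r₁) = √(1.327×10^11/2.27392×10^8) = 24.157 km/s.
On the transfer ellipse at r₁, vis-viva equation gives v_p = √[μ(2/r₁ − 1/a_t)] = 30.349 km/s.
First burn Δv₁ = |v_p − v₁| = 6.192 km/s.
Circular speed at r₂: v₂ = √(μ/r₂) = 12.4857 km/s.
Transfer-orbit speed at r₂: v_a = √[μ(2/r₂ − 1/a_t)] = 8.10742 km/s.
Second burn Δv₂ = |v₂ − v_a| = 4.378 km/s.
Δv = Δv₁ + Δv₂ = 6.192 + 4.378 = 10.57 km/s.

Δv = 10.6 km/s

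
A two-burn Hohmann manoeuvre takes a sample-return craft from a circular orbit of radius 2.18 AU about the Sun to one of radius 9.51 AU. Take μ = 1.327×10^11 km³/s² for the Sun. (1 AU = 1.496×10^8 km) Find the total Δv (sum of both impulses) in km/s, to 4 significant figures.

In km: r₁ = 2.18 × 1.496×10^8 = 3.26128×10^8 km; r₂ = 9.51 × 1.496×10^8 = 1.422696×10^9 km.
The Hohmann ellipse has a_t = (r₁ + r₂)/2 = 8.74412×10^8 km.
At r₁ the circular-orbit speed is v₁ = √(μ/r₁) = 20.172 km/s.
On the transfer ellipse at r₁, v² = μ(2/r − 1/a) gives v_p = √[μ(2/r₁ − 1/a_t)] = 25.730 km/s.
First burn Δv₁ = |v_p − v₁| = 5.558 km/s.
At r₂, v₂ = √(μ/r₂) = 9.658 km/s.
Transfer-orbit speed at r₂: v_a = √[μ(2/r₂ − 1/a_t)] = 5.898 km/s.
Second burn Δv₂ = |v₂ − v_a| = 3.760 km/s.
Δv = Δv₁ + Δv₂ = 5.558 + 3.760 = 9.318 km/s.

Δv = 9.318 km/s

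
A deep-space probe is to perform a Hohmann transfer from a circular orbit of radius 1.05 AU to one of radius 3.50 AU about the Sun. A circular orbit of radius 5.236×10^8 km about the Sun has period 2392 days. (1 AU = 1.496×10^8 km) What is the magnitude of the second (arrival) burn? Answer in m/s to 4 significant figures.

Δv₂ = 5104 m/s

From Kepler's third law T² = 4π²r³/μ at r = 5.236×10^8 km, T = 2392 days = 2392 × 86400 s = 2.066688×10^8 s: μ = 4π²r³/T² = 1.32681×10^11 km³/s².
In km: r₁ = 1.05 × 1.496×10^8 = 1.5708×10^8 km; r₂ = 3.50 × 1.496×10^8 = 5.236×10^8 km.
Semi-major axis of the transfer orbit: a_t = (1.5708×10^8 + 5.236×10^8)/2 = 3.4034×10^8 km.
Circular speed at r = 5.236×10^8 km: v_c = √(μ/r) = 15.919 km/s.
Vis-viva on the transfer ellipse at r = 5.236×10^8 km gives v_t = √[μ(2/r − 1/a_t)] = 10.815 km/s.
Δv₂ = |v_t − v_c| = |10.815 − 15.919| = 5.104 km/s.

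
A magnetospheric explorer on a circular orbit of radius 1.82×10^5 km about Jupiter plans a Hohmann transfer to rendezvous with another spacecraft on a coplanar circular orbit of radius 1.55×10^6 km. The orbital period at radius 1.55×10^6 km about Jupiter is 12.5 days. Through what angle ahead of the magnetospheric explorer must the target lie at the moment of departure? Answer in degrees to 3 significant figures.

φ = 105°

From Kepler's third law T² = 4π²r³/μ at r = 1.55×10^6 km, T = 12.5 days = 12.5 × 86400 s = 1.080×10^6 s: μ = 4π²r³/T² = 1.26040×10^8 km³/s².
Semi-major axis of the transfer orbit: a_t = (1.820×10^5 + 1.550×10^6)/2 = 8.660×10^5 km.
The half-period of the transfer ellipse is t = π√(a_t³/μ) = 2.255×10^5 s.
The target's mean motion on its circular orbit is ω₂ = √(μ/r₂³) = 5.818×10^-6 rad/s.
Angle swept by the target during transfer: ω₂·t = 1.312 rad = 75.17°.
Arrival is 180° from departure on the ellipse, so φ = 180° − 75.17° = 105°.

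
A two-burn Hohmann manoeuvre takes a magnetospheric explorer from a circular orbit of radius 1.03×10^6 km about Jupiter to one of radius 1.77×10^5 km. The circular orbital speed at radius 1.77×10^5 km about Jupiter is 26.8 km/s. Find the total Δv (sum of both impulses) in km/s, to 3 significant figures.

From the circular-orbit relation v² = μ/r at r = 1.77×10^5 km: μ = v²r = (26.8)² × 1.77×10^5 = 1.27128×10^8 km³/s².
Transfer-ellipse semi-major axis a_t = (r₁ + r₂)/2 = (1.030×10^6 + 1.770×10^5)/2 = 6.035×10^5 km.
At r₁ the circular-orbit speed is v₁ = √(μ/r₁) = 11.1097 km/s.
On the transfer ellipse at r₁, vis-viva equation gives v_a = √[μ(2/r₁ − 1/a_t)] = 6.01660 km/s.
First burn Δv₁ = |v_a − v₁| = 5.0931 km/s.
At r₂, v₂ = √(μ/r₂) = 26.8000 km/s.
Transfer-orbit speed at r₂: v_p = √[μ(2/r₂ − 1/a_t)] = 35.0118 km/s.
Second burn Δv₂ = |v₂ − v_p| = 8.2118 km/s.
Total Δv = Δv₁ + Δv₂ = 13.30 km/s.

Δv = 13.3 km/s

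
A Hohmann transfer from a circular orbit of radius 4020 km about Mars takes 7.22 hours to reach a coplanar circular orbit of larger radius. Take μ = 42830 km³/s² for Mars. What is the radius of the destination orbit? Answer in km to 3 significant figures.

r₂ = 24600 km

Transfer time t = 7.22 hours = 25992 s, and t = π√(a_t³/μ).
So a_t = (μ t²/π²)^(1/3) = (42830 × (25992)² / π²)^(1/3) = 14312 km.
Since a_t = (r₁ + r₂)/2, r₂ = 2a_t − r₁ = 2×14312 − 4020 = 24604 km.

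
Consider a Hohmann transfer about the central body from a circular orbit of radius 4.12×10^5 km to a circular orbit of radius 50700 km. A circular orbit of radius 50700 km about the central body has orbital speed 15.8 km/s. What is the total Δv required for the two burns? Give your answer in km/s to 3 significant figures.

Δv = 8.23 km/s

From the circular-orbit relation v² = μ/r at r = 50700 km: μ = v²r = (15.8)² × 50700 = 1.26567×10^7 km³/s².
Transfer-ellipse semi-major axis a_t = (r₁ + r₂)/2 = (4.120×10^5 + 50700)/2 = 2.3135×10^5 km.
At r₁ the circular-orbit speed is v₁ = √(μ/r₁) = 5.543 km/s.
Transfer-orbit speed at r₁ (vis-viva): v_a = √[μ(2/r₁ − 1/a_t)] = 2.595 km/s.
First burn Δv₁ = |v_a − v₁| = 2.948 km/s.
At r₂, v₂ = √(μ/r₂) = 15.800 km/s.
Transfer-orbit speed at r₂: v_p = √[μ(2/r₂ − 1/a_t)] = 21.085 km/s.
Second burn Δv₂ = |v₂ − v_p| = 5.285 km/s.
Δv = Δv₁ + Δv₂ = 2.948 + 5.285 = 8.233 km/s.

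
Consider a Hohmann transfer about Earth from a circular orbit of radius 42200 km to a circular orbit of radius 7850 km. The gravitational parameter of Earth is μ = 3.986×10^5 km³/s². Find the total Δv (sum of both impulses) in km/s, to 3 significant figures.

Δv = 3.48 km/s

Semi-major axis of the transfer orbit: a_t = (42200 + 7850)/2 = 25025 km.
Circular speed at r₁: v₁ = √(μ/r₁) = √(3.986×10^5/42200) = 3.073 km/s.
Transfer-orbit speed at r₁ (vis-viva): v_a = √[μ(2/r₁ − 1/a_t)] = 1.721 km/s.
First burn Δv₁ = |v_a − v₁| = 1.352 km/s.
Circular speed at r₂: v₂ = √(μ/r₂) = 7.1258 km/s.
Transfer-orbit speed at r₂: v_p = √[μ(2/r₂ − 1/a_t)] = 9.2534 km/s.
Second burn Δv₂ = |v₂ − v_p| = 2.128 km/s.
Total Δv = Δv₁ + Δv₂ = 3.480 km/s.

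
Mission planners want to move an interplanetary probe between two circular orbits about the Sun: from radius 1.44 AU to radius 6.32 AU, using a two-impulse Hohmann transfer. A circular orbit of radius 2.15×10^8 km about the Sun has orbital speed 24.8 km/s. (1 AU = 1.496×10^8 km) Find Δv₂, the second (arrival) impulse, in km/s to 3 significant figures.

From the circular-orbit relation v² = μ/r at r = 2.15×10^8 km: μ = v²r = (24.8)² × 2.15×10^8 = 1.32234×10^11 km³/s².
In km: r₁ = 1.44 × 1.496×10^8 = 2.15424×10^8 km; r₂ = 6.32 × 1.496×10^8 = 9.45472×10^8 km.
The Hohmann ellipse has a_t = (r₁ + r₂)/2 = 5.80448×10^8 km.
On the circular orbit at r = 9.45472×10^8 km, v_c = √(μ/r) = 11.8262 km/s.
Transfer-orbit speed at the same r (vis-viva, a = a_t): v_t = √[μ(2/r − 1/a_t)] = 7.20463 km/s.
Δv₂ = |v_t − v_c| = |7.20463 − 11.8262| = 4.622 km/s.

Δv₂ = 4.62 km/s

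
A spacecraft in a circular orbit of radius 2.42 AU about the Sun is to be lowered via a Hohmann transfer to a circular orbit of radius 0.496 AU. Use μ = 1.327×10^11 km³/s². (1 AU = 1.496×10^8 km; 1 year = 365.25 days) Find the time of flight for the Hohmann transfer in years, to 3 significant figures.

t = 0.880 years

In km: r₁ = 2.42 × 1.496×10^8 = 3.62032×10^8 km; r₂ = 0.496 × 1.496×10^8 = 7.42016×10^7 km.
The Hohmann ellipse has a_t = (r₁ + r₂)/2 = 2.181168×10^8 km.
Transfer time t = π√(a_t³/μ) = π√((2.181168×10^8)³ / 1.327×10^11) = 2.778×10^7 s.
Converting: 2.778×10^7 s ÷ 3.15576×10^7 s/year (365.25 × 86400) = 0.880 years.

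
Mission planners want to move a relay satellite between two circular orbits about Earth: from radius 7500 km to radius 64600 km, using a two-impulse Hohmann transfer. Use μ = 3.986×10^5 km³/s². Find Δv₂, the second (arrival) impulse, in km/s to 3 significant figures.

Δv₂ = 1.35 km/s

Transfer-ellipse semi-major axis a_t = (r₁ + r₂)/2 = (7500 + 64600)/2 = 36050 km.
Circular speed at r = 64600 km: v_c = √(μ/r) = 2.484 km/s.
Vis-viva on the transfer ellipse at r = 64600 km gives v_t = √[μ(2/r − 1/a_t)] = 1.133 km/s.
Δv₂ = |v_t − v_c| = |1.133 − 2.484| = 1.351 km/s.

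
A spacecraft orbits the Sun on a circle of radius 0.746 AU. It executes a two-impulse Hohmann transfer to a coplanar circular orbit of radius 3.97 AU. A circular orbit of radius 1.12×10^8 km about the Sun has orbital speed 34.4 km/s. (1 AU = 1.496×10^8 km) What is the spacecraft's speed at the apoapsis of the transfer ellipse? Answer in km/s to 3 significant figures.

v = 8.40 km/s

From the circular-orbit relation v² = μ/r at r = 1.12×10^8 km: μ = v²r = (34.4)² × 1.12×10^8 = 1.32536×10^11 km³/s².
In km: r₁ = 0.746 × 1.496×10^8 = 1.116016×10^8 km; r₂ = 3.97 × 1.496×10^8 = 5.93912×10^8 km.
Semi-major axis of the transfer orbit: a_t = (1.116016×10^8 + 5.93912×10^8)/2 = 3.527568×10^8 km.
The apoapsis of the transfer ellipse is at r = 5.93912×10^8 km.
Applying v² = μ(2/r − 1/a_t): v = 8.402 km/s.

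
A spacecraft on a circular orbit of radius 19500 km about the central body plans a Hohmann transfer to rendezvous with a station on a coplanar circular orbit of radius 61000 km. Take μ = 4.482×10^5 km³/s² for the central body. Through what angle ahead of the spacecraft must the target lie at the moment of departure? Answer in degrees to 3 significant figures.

Semi-major axis of the transfer orbit: a_t = (19500 + 61000)/2 = 40250 km.
The half-period of the transfer ellipse is t = π√(a_t³/μ) = 37893 s.
Target angular speed ω₂ = √(μ/r₂³) = 4.4437×10^-5 rad/s.
Angle swept by the target during transfer: ω₂·t = 1.6839 rad = 96.48°.
Arrival is 180° from departure on the ellipse, so φ = 180° − 96.48° = 83.5°.

φ = 83.5°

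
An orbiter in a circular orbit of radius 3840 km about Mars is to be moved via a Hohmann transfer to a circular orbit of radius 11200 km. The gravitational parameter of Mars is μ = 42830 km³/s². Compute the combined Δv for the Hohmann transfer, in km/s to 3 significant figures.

Transfer-ellipse semi-major axis a_t = (r₁ + r₂)/2 = (3840 + 11200)/2 = 7520 km.
Circular speed at r₁: v₁ = √(μ/r₁) = √(42830/3840) = 3.3397 km/s.
On the transfer ellipse at r₁, vis-viva equation gives v_p = √[μ(2/r₁ − 1/a_t)] = 4.0758 km/s.
First burn Δv₁ = |v_p − v₁| = 0.7361 km/s.
At r₂, v₂ = √(μ/r₂) = 1.9555 km/s.
Transfer-orbit speed at r₂: v_a = √[μ(2/r₂ − 1/a_t)] = 1.3974 km/s.
Second burn Δv₂ = |v₂ − v_a| = 0.5581 km/s.
Total Δv = Δv₁ + Δv₂ = 1.294 km/s.

Δv = 1.29 km/s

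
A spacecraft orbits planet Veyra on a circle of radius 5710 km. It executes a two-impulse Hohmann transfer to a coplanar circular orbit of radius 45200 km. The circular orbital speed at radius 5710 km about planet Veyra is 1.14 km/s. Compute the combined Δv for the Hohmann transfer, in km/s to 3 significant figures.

Δv = 0.592 km/s

From the circular-orbit relation v² = μ/r at r = 5710 km: μ = v²r = (1.14)² × 5710 = 7420.72 km³/s².
Semi-major axis of the transfer orbit: a_t = (5710 + 45200)/2 = 25455 km.
Circular speed at r₁: v₁ = √(μ/r₁) = √(7420.72/5710) = 1.1400 km/s.
Transfer-orbit speed at r₁ (vis-viva equation): v_p = √[μ(2/r₁ − 1/a_t)] = 1.5191 km/s.
First burn Δv₁ = |v_p − v₁| = 0.3791 km/s.
Circular speed at r₂: v₂ = √(μ/r₂) = 0.4052 km/s.
Transfer-orbit speed at r₂: v_a = √[μ(2/r₂ − 1/a_t)] = 0.1919 km/s.
Second burn Δv₂ = |v₂ − v_a| = 0.2133 km/s.
Δv = Δv₁ + Δv₂ = 0.3791 + 0.2133 = 0.5924 km/s.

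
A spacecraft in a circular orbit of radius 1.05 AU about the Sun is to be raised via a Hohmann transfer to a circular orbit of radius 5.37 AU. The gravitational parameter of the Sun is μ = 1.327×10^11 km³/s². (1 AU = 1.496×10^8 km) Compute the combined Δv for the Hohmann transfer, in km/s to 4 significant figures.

Δv = 14.03 km/s

In km: r₁ = 1.05 × 1.496×10^8 = 1.5708×10^8 km; r₂ = 5.37 × 1.496×10^8 = 8.03352×10^8 km.
The Hohmann ellipse has a_t = (r₁ + r₂)/2 = 4.80216×10^8 km.
Circular speed at r₁: v₁ = √(μ/r₁) = √(1.327×10^11/1.5708×10^8) = 29.065 km/s.
Transfer-orbit speed at r₁ (vis-viva): v_p = √[μ(2/r₁ − 1/a_t)] = 37.593 km/s.
First burn Δv₁ = |v_p − v₁| = 8.528 km/s.
At r₂, v₂ = √(μ/r₂) = 12.8523 km/s.
Transfer-orbit speed at r₂: v_a = √[μ(2/r₂ − 1/a_t)] = 7.35063 km/s.
Second burn Δv₂ = |v₂ − v_a| = 5.502 km/s.
Δv = Δv₁ + Δv₂ = 8.528 + 5.502 = 14.03 km/s.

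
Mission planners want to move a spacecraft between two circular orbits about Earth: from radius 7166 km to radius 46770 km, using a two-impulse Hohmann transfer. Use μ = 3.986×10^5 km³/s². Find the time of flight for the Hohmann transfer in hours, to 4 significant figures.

Transfer-ellipse semi-major axis a_t = (r₁ + r₂)/2 = (7166 + 46770)/2 = 26968 km.
Half the transfer-orbit period gives t = π√(a_t³/μ) = 22037 s.
Converting: 22037 s ÷ 3600 s/hour = 6.121 hours.

t = 6.121 hours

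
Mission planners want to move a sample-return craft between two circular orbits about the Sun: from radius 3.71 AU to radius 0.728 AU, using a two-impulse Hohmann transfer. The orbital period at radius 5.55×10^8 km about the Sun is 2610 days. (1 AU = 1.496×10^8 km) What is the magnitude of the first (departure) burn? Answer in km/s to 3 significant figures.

From Kepler's third law T² = 4π²r³/μ at r = 5.55×10^8 km, T = 2610 days = 2610 × 86400 s = 2.25504×10^8 s: μ = 4π²r³/T² = 1.32718×10^11 km³/s².
In km: r₁ = 3.71 × 1.496×10^8 = 5.55016×10^8 km; r₂ = 0.728 × 1.496×10^8 = 1.089088×10^8 km.
Transfer-ellipse semi-major axis a_t = (r₁ + r₂)/2 = (5.55016×10^8 + 1.089088×10^8)/2 = 3.319624×10^8 km.
Circular speed at r = 5.55016×10^8 km: v_c = √(μ/r) = 15.4637 km/s.
Transfer-orbit speed at the same r (vis-viva, a = a_t): v_t = √[μ(2/r − 1/a_t)] = 8.85726 km/s.
Δv₁ = |v_t − v_c| = |8.85726 − 15.4637| = 6.606 km/s.

Δv₁ = 6.61 km/s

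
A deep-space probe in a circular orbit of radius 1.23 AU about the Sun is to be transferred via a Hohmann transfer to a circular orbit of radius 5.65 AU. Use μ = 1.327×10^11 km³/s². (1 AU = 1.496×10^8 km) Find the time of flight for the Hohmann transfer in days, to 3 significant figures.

t = 1170 days

In km: r₁ = 1.23 × 1.496×10^8 = 1.84008×10^8 km; r₂ = 5.65 × 1.496×10^8 = 8.4524×10^8 km.
Semi-major axis of the transfer orbit: a_t = (1.84008×10^8 + 8.4524×10^8)/2 = 5.14624×10^8 km.
By Kepler's third law the transfer-orbit period is T = 2π√(a_t³/μ), so t = T/2 = 1.007×10^8 s.
Converting: 1.007×10^8 s ÷ 86400 s/day = 1170 days.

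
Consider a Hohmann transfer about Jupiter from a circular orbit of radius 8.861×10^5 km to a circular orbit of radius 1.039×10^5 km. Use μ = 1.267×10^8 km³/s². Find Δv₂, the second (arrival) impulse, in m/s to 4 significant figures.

Δv₂ = 11800 m/s

Transfer-ellipse semi-major axis a_t = (r₁ + r₂)/2 = (8.861×10^5 + 1.039×10^5)/2 = 4.950×10^5 km.
Circular speed at r = 1.039×10^5 km: v_c = √(μ/r) = 34.92 km/s.
Vis-viva on the transfer ellipse at r = 1.039×10^5 km gives v_t = √[μ(2/r − 1/a_t)] = 46.72 km/s.
Δv₂ = |v_t − v_c| = |46.72 − 34.92| = 11.80 km/s.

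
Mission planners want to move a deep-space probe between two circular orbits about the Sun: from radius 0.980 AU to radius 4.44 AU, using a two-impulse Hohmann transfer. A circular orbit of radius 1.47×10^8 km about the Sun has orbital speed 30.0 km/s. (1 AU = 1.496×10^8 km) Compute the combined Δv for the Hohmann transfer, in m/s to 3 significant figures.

Δv = 14000 m/s

From the circular-orbit relation v² = μ/r at r = 1.47×10^8 km: μ = v²r = (30.0)² × 1.47×10^8 = 1.32300×10^11 km³/s².
In km: r₁ = 0.980 × 1.496×10^8 = 1.46608×10^8 km; r₂ = 4.44 × 1.496×10^8 = 6.64224×10^8 km.
Transfer-ellipse semi-major axis a_t = (r₁ + r₂)/2 = (1.46608×10^8 + 6.64224×10^8)/2 = 4.05416×10^8 km.
Circular speed at r₁: v₁ = √(μ/r₁) = √(1.32300×10^11/1.46608×10^8) = 30.040 km/s.
Transfer-orbit speed at r₁ (vis-viva): v_p = √[μ(2/r₁ − 1/a_t)] = 38.451 km/s.
First burn Δv₁ = |v_p − v₁| = 8.411 km/s.
At r₂, v₂ = √(μ/r₂) = 14.113 km/s.
Transfer-orbit speed at r₂: v_a = √[μ(2/r₂ − 1/a_t)] = 8.4869 km/s.
Second burn Δv₂ = |v₂ − v_a| = 5.626 km/s.
Total Δv = Δv₁ + Δv₂ = 14.04 km/s.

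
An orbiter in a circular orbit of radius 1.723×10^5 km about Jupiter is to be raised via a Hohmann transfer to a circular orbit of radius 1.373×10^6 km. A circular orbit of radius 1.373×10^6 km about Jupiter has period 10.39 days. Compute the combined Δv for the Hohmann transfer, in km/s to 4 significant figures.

Δv = 14.11 km/s

From Kepler's third law T² = 4π²r³/μ at r = 1.373×10^6 km, T = 10.39 days = 10.39 × 86400 s = 8.97696×10^5 s: μ = 4π²r³/T² = 1.26798×10^8 km³/s².
Semi-major axis of the transfer orbit: a_t = (1.723×10^5 + 1.373×10^6)/2 = 7.7265×10^5 km.
Circular speed at r₁: v₁ = √(μ/r₁) = √(1.26798×10^8/1.723×10^5) = 27.1277 km/s.
Transfer-orbit speed at r₁ (vis-viva): v_p = √[μ(2/r₁ − 1/a_t)] = 36.1624 km/s.
First burn Δv₁ = |v_p − v₁| = 9.035 km/s.
At r₂, v₂ = √(μ/r₂) = 9.610 km/s.
Transfer-orbit speed at r₂: v_a = √[μ(2/r₂ − 1/a_t)] = 4.538 km/s.
Second burn Δv₂ = |v₂ − v_a| = 5.072 km/s.
Total Δv = Δv₁ + Δv₂ = 14.11 km/s.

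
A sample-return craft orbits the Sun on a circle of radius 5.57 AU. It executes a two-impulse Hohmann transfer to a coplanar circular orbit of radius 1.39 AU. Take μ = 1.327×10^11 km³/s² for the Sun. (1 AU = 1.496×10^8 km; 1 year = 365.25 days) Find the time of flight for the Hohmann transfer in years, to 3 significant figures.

In km: r₁ = 5.57 × 1.496×10^8 = 8.33272×10^8 km; r₂ = 1.39 × 1.496×10^8 = 2.07944×10^8 km.
Semi-major axis of the transfer orbit: a_t = (8.33272×10^8 + 2.07944×10^8)/2 = 5.20608×10^8 km.
By Kepler's third law the transfer-orbit period is T = 2π√(a_t³/μ), so t = T/2 = 1.0244×10^8 s.
Converting: 1.0244×10^8 s ÷ 3.15576×10^7 s/year (365.25 × 86400) = 3.25 years.

t = 3.25 years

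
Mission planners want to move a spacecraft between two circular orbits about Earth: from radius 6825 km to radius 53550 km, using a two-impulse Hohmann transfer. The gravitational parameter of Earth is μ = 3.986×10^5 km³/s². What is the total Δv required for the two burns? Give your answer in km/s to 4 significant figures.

Δv = 3.967 km/s

Transfer-ellipse semi-major axis a_t = (r₁ + r₂)/2 = (6825 + 53550)/2 = 30187.5 km.
At r₁ the circular-orbit speed is v₁ = √(μ/r₁) = 7.6422 km/s.
Transfer-orbit speed at r₁ (v² = μ(2/r − 1/a)): v_p = √[μ(2/r₁ − 1/a_t)] = 10.178 km/s.
First burn Δv₁ = |v_p − v₁| = 2.536 km/s.
At r₂, v₂ = √(μ/r₂) = 2.728 km/s.
Transfer-orbit speed at r₂: v_a = √[μ(2/r₂ − 1/a_t)] = 1.297 km/s.
Second burn Δv₂ = |v₂ − v_a| = 1.431 km/s.
Δv = Δv₁ + Δv₂ = 2.536 + 1.431 = 3.967 km/s.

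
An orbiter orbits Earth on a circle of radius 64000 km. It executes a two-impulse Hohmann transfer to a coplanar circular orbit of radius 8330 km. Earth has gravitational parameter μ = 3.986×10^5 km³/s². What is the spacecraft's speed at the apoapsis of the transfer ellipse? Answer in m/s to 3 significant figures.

Transfer-ellipse semi-major axis a_t = (r₁ + r₂)/2 = (64000 + 8330)/2 = 36165 km.
At apoapsis, r = 64000 km.
Applying v² = μ(2/r − 1/a_t): v = 1.198 km/s.

v = 1200 m/s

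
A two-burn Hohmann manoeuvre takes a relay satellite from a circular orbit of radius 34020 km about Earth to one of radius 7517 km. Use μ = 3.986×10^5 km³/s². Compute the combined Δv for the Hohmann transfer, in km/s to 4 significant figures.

Δv = 3.402 km/s

The Hohmann ellipse has a_t = (r₁ + r₂)/2 = 20768.5 km.
At r₁ the circular-orbit speed is v₁ = √(μ/r₁) = 3.423 km/s.
Transfer-orbit speed at r₁ (vis-viva equation): v_a = √[μ(2/r₁ − 1/a_t)] = 2.059 km/s.
First burn Δv₁ = |v_a − v₁| = 1.364 km/s.
Circular speed at r₂: v₂ = √(μ/r₂) = 7.282 km/s.
Transfer-orbit speed at r₂: v_p = √[μ(2/r₂ − 1/a_t)] = 9.320 km/s.
Second burn Δv₂ = |v₂ − v_p| = 2.038 km/s.
Δv = Δv₁ + Δv₂ = 1.364 + 2.038 = 3.402 km/s.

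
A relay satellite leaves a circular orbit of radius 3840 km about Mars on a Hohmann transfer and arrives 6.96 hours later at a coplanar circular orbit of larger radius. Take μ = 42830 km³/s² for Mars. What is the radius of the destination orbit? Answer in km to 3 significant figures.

r₂ = 24100 km

Transfer time t = 6.96 hours = 25056 s, and t = π√(a_t³/μ).
So a_t = (μ t²/π²)^(1/3) = (42830 × (25056)² / π²)^(1/3) = 13967 km.
Since a_t = (r₁ + r₂)/2, r₂ = 2a_t − r₁ = 2×13967 − 3840 = 24094 km.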